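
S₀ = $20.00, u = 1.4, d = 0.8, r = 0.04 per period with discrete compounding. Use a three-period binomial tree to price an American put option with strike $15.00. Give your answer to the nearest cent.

Risk-neutral probability p = (1 + 0.04 − 0.8)/(1.4 − 0.8) = 0.2400/0.6000 = 0.4000
Terminal stock prices: S_uuu = 54.88, S_uud = 31.36, S_udd = 17.92, S_ddd = 10.24
Terminal payoffs (K − S): max(-39.88, 0) = 0, max(-16.36, 0) = 0, max(-2.92, 0) = 0, max(4.76, 0) = 4.76
Node uu (S = 39.2): continuation = 1/1.04·[0.4000·0.0000 + 0.6000·0.0000] = 0.0000; exercise value = 0.0000 ≤ continuation, so V_uu = 0.0000
Node ud (S = 22.4): continuation = 1/1.04·[0.4000·0.0000 + 0.6000·0.0000] = 0.0000; exercise value = 0.0000 ≤ continuation, so V_ud = 0.0000
Node dd (S = 12.8): continuation = 1/1.04·[0.4000·0.0000 + 0.6000·4.7600] = 2.7462; exercise value = 2.2000 ≤ continuation, so V_dd = 2.7462
Node u (S = 28): continuation = 1/1.04·[0.4000·0.0000 + 0.6000·0.0000] = 0.0000; exercise value = 0.0000 ≤ continuation, so V_u = 0.0000
Node d (S = 16): continuation = 1/1.04·[0.4000·0.0000 + 0.6000·2.7462] = 1.5843; exercise value = 0.0000 ≤ continuation, so V_d = 1.5843
Node 0 (S = 20): continuation = 1/1.04·[0.4000·0.0000 + 0.6000·1.5843] = 0.9140; exercise value = 0.0000 ≤ continuation, so V_0 = 0.9140

$0.91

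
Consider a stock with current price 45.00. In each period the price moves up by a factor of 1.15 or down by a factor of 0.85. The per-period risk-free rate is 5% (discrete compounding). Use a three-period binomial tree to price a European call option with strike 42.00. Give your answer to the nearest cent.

Risk-neutral probability p = (1 + 0.05 − 0.85)/(1.15 − 0.85) = 0.2000/0.3000 = 0.6667
Terminal stock prices: S_uuu = 68.44, S_uud = 50.59, S_udd = 37.39, S_ddd = 27.64
Terminal payoffs (S − K): max(26.44, 0) = 26.44, max(8.586, 0) = 8.586, max(-4.611, 0) = 0, max(-14.36, 0) = 0
Node uu (S = 59.51): V_uu = 1/1.05·[0.6667·26.4394 + 0.3333·8.5856] = 19.5125
Node ud (S = 43.99): V_ud = 1/1.05·[0.6667·8.5856 + 0.3333·0.0000] = 5.4512
Node dd (S = 32.51): V_dd = 1/1.05·[0.6667·0.0000 + 0.3333·0.0000] = 0.0000
Node u (S = 51.75): V_u = 1/1.05·[0.6667·19.5125 + 0.3333·5.4512] = 14.1194
Node d (S = 38.25): V_d = 1/1.05·[0.6667·5.4512 + 0.3333·0.0000] = 3.4611
Node 0 (S = 45): V_0 = 1/1.05·[0.6667·14.1194 + 0.3333·3.4611] = 10.0635

10.06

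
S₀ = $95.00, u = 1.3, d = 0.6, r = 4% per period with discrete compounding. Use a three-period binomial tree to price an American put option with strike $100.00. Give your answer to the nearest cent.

Risk-neutral probability p = (1 + 0.04 − 0.6)/(1.3 − 0.6) = 0.4400/0.7000 = 0.6286
Terminal stock prices: S_uuu = 208.7, S_uud = 96.33, S_udd = 44.46, S_ddd = 20.52
Terminal payoffs (K − S): max(-108.7, 0) = 0, max(3.67, 0) = 3.67, max(55.54, 0) = 55.54, max(79.48, 0) = 79.48
Node uu (S = 160.6): continuation = 1/1.04·[0.6286·0.0000 + 0.3714·3.6700] = 1.3107; exercise value = 0.0000 ≤ continuation, so V_uu = 1.3107
Node ud (S = 74.1): continuation = 1/1.04·[0.6286·3.6700 + 0.3714·55.5400] = 22.0538; exercise value = 25.9000 > continuation, so V_ud = 25.9000 (exercise)
Node dd (S = 34.2): continuation = 1/1.04·[0.6286·55.5400 + 0.3714·79.4800] = 61.9538; exercise value = 65.8000 > continuation, so V_dd = 65.8000 (exercise)
Node u (S = 123.5): continuation = 1/1.04·[0.6286·1.3107 + 0.3714·25.9000] = 10.0422; exercise value = 0.0000 ≤ continuation, so V_u = 10.0422
Node d (S = 57): continuation = 1/1.04·[0.6286·25.9000 + 0.3714·65.8000] = 39.1538; exercise value = 43.0000 > continuation, so V_d = 43.0000 (exercise)
Node 0 (S = 95): continuation = 1/1.04·[0.6286·10.0422 + 0.3714·43.0000] = 21.4266; exercise value = 5.0000 ≤ continuation, so V_0 = 21.4266

$21.43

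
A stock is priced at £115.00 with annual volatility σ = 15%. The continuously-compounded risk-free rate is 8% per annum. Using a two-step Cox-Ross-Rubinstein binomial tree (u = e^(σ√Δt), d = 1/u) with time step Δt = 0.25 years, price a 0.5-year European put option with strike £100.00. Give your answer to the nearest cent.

£0.14

CRR parameters: u = e^(σ√Δt) = e^(0.15·√0.25) = 1.0779, d = 1/u = 0.9277
Per-period rate: rΔt = 0.08·0.25 = 0.02, so R = e^0.02 = 1.0202
Risk-neutral probability p = (e^0.02 − 0.9277)/(1.0779 − 0.9277) = 0.0925/0.1501 = 0.6158
Terminal stock prices: S_uu = 133.6, S_ud = 115, S_dd = 98.98
Terminal payoffs (K − S): max(-33.61, 0) = 0, max(-15, 0) = 0, max(1.019, 0) = 1.019
Node u (S = 124): V_u = e^(−0.02)·[0.6158·0.0000 + 0.3842·0.0000] = 0.0000
Node d (S = 106.7): V_d = e^(−0.02)·[0.6158·0.0000 + 0.3842·1.0186] = 0.3836
Node 0 (S = 115): V_0 = e^(−0.02)·[0.6158·0.0000 + 0.3842·0.3836] = 0.1445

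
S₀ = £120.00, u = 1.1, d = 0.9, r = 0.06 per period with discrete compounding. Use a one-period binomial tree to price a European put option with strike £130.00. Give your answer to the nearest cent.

£4.15

Risk-neutral probability p = (1 + 0.06 − 0.9)/(1.1 − 0.9) = 0.1600/0.2000 = 0.8000
Terminal stock prices: S_u = 132, S_d = 108
Terminal payoffs (K − S): max(-2, 0) = 0, max(22, 0) = 22
Node 0 (S = 120): V_0 = 1/1.06·[0.8000·0.0000 + 0.2000·22.0000] = 4.1509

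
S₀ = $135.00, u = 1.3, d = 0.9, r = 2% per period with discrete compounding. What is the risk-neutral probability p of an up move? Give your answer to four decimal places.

p = 0.3000

Risk-neutral probability p = (1 + 0.02 − 0.9)/(1.3 − 0.9) = 0.1200/0.4000 = 0.3000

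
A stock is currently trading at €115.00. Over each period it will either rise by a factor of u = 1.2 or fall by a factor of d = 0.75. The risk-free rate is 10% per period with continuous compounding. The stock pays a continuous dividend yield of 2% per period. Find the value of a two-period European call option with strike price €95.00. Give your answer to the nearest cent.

Per-period risk-free factor R = e^0.1 = 1.1052; dividend-adjusted growth = e^(0.1−0.02) = 1.0833.
Risk-neutral probability p = (1.0833 − 0.75)/(1.2 − 0.75) = 0.3333/0.4500 = 0.7406
Terminal stock prices: S_uu = 165.6, S_ud = 103.5, S_dd = 64.69
Terminal payoffs (S − K): max(70.6, 0) = 70.6, max(8.5, 0) = 8.5, max(-30.31, 0) = 0
Node u (S = 138): V_u = e^(−0.1)·[0.7406·70.6000 + 0.2594·8.5000] = 49.3079
Node d (S = 86.25): V_d = e^(−0.1)·[0.7406·8.5000 + 0.2594·0.0000] = 5.6963
Node 0 (S = 115): V_0 = e^(−0.1)·[0.7406·49.3079 + 0.2594·5.6963] = 34.3808

€34.38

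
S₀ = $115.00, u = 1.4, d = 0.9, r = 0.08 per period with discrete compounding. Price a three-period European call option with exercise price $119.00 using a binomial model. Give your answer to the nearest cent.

$27.85

Risk-neutral probability p = (1 + 0.08 − 0.9)/(1.4 − 0.9) = 0.1800/0.5000 = 0.3600
Terminal stock prices: S_uuu = 315.6, S_uud = 202.9, S_udd = 130.4, S_ddd = 83.84
Terminal payoffs (S − K): max(196.6, 0) = 196.6, max(83.86, 0) = 83.86, max(11.41, 0) = 11.41, max(-35.16, 0) = 0
Node uu (S = 225.4): V_uu = 1/1.08·[0.3600·196.5600 + 0.6400·83.8600] = 115.2148
Node ud (S = 144.9): V_ud = 1/1.08·[0.3600·83.8600 + 0.6400·11.4100] = 34.7148
Node dd (S = 93.15): V_dd = 1/1.08·[0.3600·11.4100 + 0.6400·0.0000] = 3.8033
Node u (S = 161): V_u = 1/1.08·[0.3600·115.2148 + 0.6400·34.7148] = 58.9767
Node d (S = 103.5): V_d = 1/1.08·[0.3600·34.7148 + 0.6400·3.8033] = 13.8254
Node 0 (S = 115): V_0 = 1/1.08·[0.3600·58.9767 + 0.6400·13.8254] = 27.8517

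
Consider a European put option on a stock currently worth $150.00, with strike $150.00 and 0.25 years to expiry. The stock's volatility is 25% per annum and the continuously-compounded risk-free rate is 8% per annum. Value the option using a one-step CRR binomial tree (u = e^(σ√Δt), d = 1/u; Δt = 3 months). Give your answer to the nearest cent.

CRR parameters: u = e^(σ√Δt) = e^(0.25·√0.25) = 1.1331, d = 1/u = 0.8825
Per-period rate: rΔt = 0.08·0.25 = 0.02, so R = e^0.02 = 1.0202
Risk-neutral probability p = (e^0.02 − 0.8825)/(1.1331 − 0.8825) = 0.1377/0.2507 = 0.5494
Terminal stock prices: S_u = 170, S_d = 132.4
Terminal payoffs (K − S): max(-19.97, 0) = 0, max(17.63, 0) = 17.63
Node 0 (S = 150): V_0 = e^(−0.02)·[0.5494·0.0000 + 0.4506·17.6255] = 7.7850

$7.79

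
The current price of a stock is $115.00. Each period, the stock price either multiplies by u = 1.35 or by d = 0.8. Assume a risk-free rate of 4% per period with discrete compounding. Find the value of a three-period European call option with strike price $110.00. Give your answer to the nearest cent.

Risk-neutral probability p = (1 + 0.04 − 0.8)/(1.35 − 0.8) = 0.2400/0.5500 = 0.4364
Terminal stock prices: S_uuu = 282.9, S_uud = 167.7, S_udd = 99.36, S_ddd = 58.88
Terminal payoffs (S − K): max(172.9, 0) = 172.9, max(57.67, 0) = 57.67, max(-10.64, 0) = 0, max(-51.12, 0) = 0
Node uu (S = 209.6): V_uu = 1/1.04·[0.4364·172.9431 + 0.5636·57.6700] = 103.8183
Node ud (S = 124.2): V_ud = 1/1.04·[0.4364·57.6700 + 0.5636·0.0000] = 24.1972
Node dd (S = 73.6): V_dd = 1/1.04·[0.4364·0.0000 + 0.5636·0.0000] = 0.0000
Node u (S = 155.2): V_u = 1/1.04·[0.4364·103.8183 + 0.5636·24.1972] = 56.6740
Node d (S = 92): V_d = 1/1.04·[0.4364·24.1972 + 0.5636·0.0000] = 10.1527
Node 0 (S = 115): V_0 = 1/1.04·[0.4364·56.6740 + 0.5636·10.1527] = 29.2816

$29.28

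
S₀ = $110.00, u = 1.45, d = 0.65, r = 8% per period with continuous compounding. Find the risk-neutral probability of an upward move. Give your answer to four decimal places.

p = 0.5416

Risk-neutral probability p = (e^0.08 − 0.65)/(1.45 − 0.65) = 0.4333/0.8000 = 0.5416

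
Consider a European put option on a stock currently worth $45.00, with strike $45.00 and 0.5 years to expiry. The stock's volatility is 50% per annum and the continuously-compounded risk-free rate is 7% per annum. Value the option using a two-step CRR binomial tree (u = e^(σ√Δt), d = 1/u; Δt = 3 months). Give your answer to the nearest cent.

$4.75

CRR parameters: u = e^(σ√Δt) = e^(0.5·√0.25) = 1.2840, d = 1/u = 0.7788
Per-period rate: rΔt = 0.07·0.25 = 0.0175, so R = e^0.0175 = 1.0177
Risk-neutral probability p = (e^0.0175 − 0.7788)/(1.2840 − 0.7788) = 0.2389/0.5052 = 0.4728
Terminal stock prices: S_uu = 74.19, S_ud = 45, S_dd = 27.29
Terminal payoffs (K − S): max(-29.19, 0) = 0, max(0, 0) = 0, max(17.71, 0) = 17.71
Node u (S = 57.78): V_u = e^(−0.0175)·[0.4728·0.0000 + 0.5272·0.0000] = 0.0000
Node d (S = 35.05): V_d = e^(−0.0175)·[0.4728·0.0000 + 0.5272·17.7061] = 9.1733
Node 0 (S = 45): V_0 = e^(−0.0175)·[0.4728·0.0000 + 0.5272·9.1733] = 4.7526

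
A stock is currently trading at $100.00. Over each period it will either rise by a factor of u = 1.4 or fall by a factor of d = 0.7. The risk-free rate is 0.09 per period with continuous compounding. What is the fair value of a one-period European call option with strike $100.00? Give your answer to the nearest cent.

Risk-neutral probability p = (e^0.09 − 0.7)/(1.4 − 0.7) = 0.3942/0.7000 = 0.5631
Terminal stock prices: S_u = 140, S_d = 70
Terminal payoffs (S − K): max(40, 0) = 40, max(-30, 0) = 0
Node 0 (S = 100): V_0 = e^(−0.09)·[0.5631·40.0000 + 0.4369·0.0000] = 20.5856

$20.59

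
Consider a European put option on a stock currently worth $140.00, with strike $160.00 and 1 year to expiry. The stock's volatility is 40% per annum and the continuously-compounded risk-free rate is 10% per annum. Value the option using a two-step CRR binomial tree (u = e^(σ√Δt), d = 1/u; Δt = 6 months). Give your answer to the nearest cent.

$25.87

CRR parameters: u = e^(σ√Δt) = e^(0.4·√0.5) = 1.3269, d = 1/u = 0.7536
Per-period rate: rΔt = 0.1·0.5 = 0.05, so R = e^0.05 = 1.0513
Risk-neutral probability p = (e^0.05 − 0.7536)/(1.3269 − 0.7536) = 0.2976/0.5733 = 0.5192
Terminal stock prices: S_uu = 246.5, S_ud = 140, S_dd = 79.52
Terminal payoffs (K − S): max(-86.49, 0) = 0, max(20, 0) = 20, max(80.48, 0) = 80.48
Node u (S = 185.8): V_u = e^(−0.05)·[0.5192·0.0000 + 0.4808·20.0000] = 9.1471
Node d (S = 105.5): V_d = e^(−0.05)·[0.5192·20.0000 + 0.4808·80.4841] = 46.6873
Node 0 (S = 140): V_0 = e^(−0.05)·[0.5192·9.1471 + 0.4808·46.6873] = 25.8702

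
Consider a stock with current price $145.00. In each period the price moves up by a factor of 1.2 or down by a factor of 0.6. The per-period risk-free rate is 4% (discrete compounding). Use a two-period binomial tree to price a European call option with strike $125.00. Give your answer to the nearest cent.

Risk-neutral probability p = (1 + 0.04 − 0.6)/(1.2 − 0.6) = 0.4400/0.6000 = 0.7333
Terminal stock prices: S_uu = 208.8, S_ud = 104.4, S_dd = 52.2
Terminal payoffs (S − K): max(83.8, 0) = 83.8, max(-20.6, 0) = 0, max(-72.8, 0) = 0
Node u (S = 174): V_u = 1/1.04·[0.7333·83.8000 + 0.2667·0.0000] = 59.0897
Node d (S = 87): V_d = 1/1.04·[0.7333·0.0000 + 0.2667·0.0000] = 0.0000
Node 0 (S = 145): V_0 = 1/1.04·[0.7333·59.0897 + 0.2667·0.0000] = 41.6658

$41.67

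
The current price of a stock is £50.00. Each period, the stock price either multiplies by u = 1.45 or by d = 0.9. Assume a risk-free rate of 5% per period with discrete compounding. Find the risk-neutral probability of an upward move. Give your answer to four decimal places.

p = 0.2727

Risk-neutral probability p = (1 + 0.05 − 0.9)/(1.45 − 0.9) = 0.1500/0.5500 = 0.2727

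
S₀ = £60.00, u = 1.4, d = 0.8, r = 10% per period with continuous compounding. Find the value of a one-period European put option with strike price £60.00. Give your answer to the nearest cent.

Risk-neutral probability p = (e^0.1 − 0.8)/(1.4 − 0.8) = 0.3052/0.6000 = 0.5086
Terminal stock prices: S_u = 84, S_d = 48
Terminal payoffs (K − S): max(-24, 0) = 0, max(12, 0) = 12
Node 0 (S = 60): V_0 = e^(−0.1)·[0.5086·0.0000 + 0.4914·12.0000] = 5.3354

£5.34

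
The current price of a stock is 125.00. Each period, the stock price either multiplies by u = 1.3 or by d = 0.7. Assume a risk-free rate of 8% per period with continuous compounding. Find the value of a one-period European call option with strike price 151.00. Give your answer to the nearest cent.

6.78

Risk-neutral probability p = (e^0.08 − 0.7)/(1.3 − 0.7) = 0.3833/0.6000 = 0.6388
Terminal stock prices: S_u = 162.5, S_d = 87.5
Terminal payoffs (S − K): max(11.5, 0) = 11.5, max(-63.5, 0) = 0
Node 0 (S = 125): V_0 = e^(−0.08)·[0.6388·11.5000 + 0.3612·0.0000] = 6.7815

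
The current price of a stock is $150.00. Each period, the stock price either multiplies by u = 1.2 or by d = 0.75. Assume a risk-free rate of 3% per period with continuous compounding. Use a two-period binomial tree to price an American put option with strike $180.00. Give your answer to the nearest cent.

Risk-neutral probability p = (e^0.03 − 0.75)/(1.2 − 0.75) = 0.2805/0.4500 = 0.6232
Terminal stock prices: S_uu = 216, S_ud = 135, S_dd = 84.38
Terminal payoffs (K − S): max(-36, 0) = 0, max(45, 0) = 45, max(95.62, 0) = 95.62
Node u (S = 180): continuation = e^(−0.03)·[0.6232·0.0000 + 0.3768·45.0000] = 16.4535; exercise value = 0.0000 ≤ continuation, so V_u = 16.4535
Node d (S = 112.5): continuation = e^(−0.03)·[0.6232·45.0000 + 0.3768·95.6250] = 62.1802; exercise value = 67.5000 > continuation, so V_d = 67.5000 (exercise)
Node 0 (S = 150): continuation = e^(−0.03)·[0.6232·16.4535 + 0.3768·67.5000] = 34.6315; exercise value = 30.0000 ≤ continuation, so V_0 = 34.6315

$34.63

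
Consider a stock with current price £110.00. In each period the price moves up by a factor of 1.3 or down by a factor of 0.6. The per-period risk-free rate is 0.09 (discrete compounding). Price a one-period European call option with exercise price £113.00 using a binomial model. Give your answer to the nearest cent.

£19.27

Risk-neutral probability p = (1 + 0.09 − 0.6)/(1.3 − 0.6) = 0.4900/0.7000 = 0.7000
Terminal stock prices: S_u = 143, S_d = 66
Terminal payoffs (S − K): max(30, 0) = 30, max(-47, 0) = 0
Node 0 (S = 110): V_0 = 1/1.09·[0.7000·30.0000 + 0.3000·0.0000] = 19.2661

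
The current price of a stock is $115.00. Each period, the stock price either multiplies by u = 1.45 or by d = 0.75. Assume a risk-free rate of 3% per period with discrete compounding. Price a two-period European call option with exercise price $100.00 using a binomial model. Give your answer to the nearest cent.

Risk-neutral probability p = (1 + 0.03 − 0.75)/(1.45 − 0.75) = 0.2800/0.7000 = 0.4000
Terminal stock prices: S_uu = 241.8, S_ud = 125.1, S_dd = 64.69
Terminal payoffs (S − K): max(141.8, 0) = 141.8, max(25.06, 0) = 25.06, max(-35.31, 0) = 0
Node u (S = 166.8): V_u = 1/1.03·[0.4000·141.7875 + 0.6000·25.0625] = 69.6626
Node d (S = 86.25): V_d = 1/1.03·[0.4000·25.0625 + 0.6000·0.0000] = 9.7330
Node 0 (S = 115): V_0 = 1/1.03·[0.4000·69.6626 + 0.6000·9.7330] = 32.7232

$32.72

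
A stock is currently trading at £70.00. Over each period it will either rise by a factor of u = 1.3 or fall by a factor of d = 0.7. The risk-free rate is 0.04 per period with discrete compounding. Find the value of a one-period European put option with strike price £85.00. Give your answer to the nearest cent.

Risk-neutral probability p = (1 + 0.04 − 0.7)/(1.3 − 0.7) = 0.3400/0.6000 = 0.5667
Terminal stock prices: S_u = 91, S_d = 49
Terminal payoffs (K − S): max(-6, 0) = 0, max(36, 0) = 36
Node 0 (S = 70): V_0 = 1/1.04·[0.5667·0.0000 + 0.4333·36.0000] = 15.0000

£15.00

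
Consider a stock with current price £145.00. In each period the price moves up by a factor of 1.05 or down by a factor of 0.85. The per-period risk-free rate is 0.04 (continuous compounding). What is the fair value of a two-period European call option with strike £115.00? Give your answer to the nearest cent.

£38.86

Risk-neutral probability p = (e^0.04 − 0.85)/(1.05 − 0.85) = 0.1908/0.2000 = 0.9541
Terminal stock prices: S_uu = 159.9, S_ud = 129.4, S_dd = 104.8
Terminal payoffs (S − K): max(44.86, 0) = 44.86, max(14.41, 0) = 14.41, max(-10.24, 0) = 0
Node u (S = 152.2): V_u = e^(−0.04)·[0.9541·44.8625 + 0.0459·14.4125] = 41.7592
Node d (S = 123.2): V_d = e^(−0.04)·[0.9541·14.4125 + 0.0459·0.0000] = 13.2111
Node 0 (S = 145): V_0 = e^(−0.04)·[0.9541·41.7592 + 0.0459·13.2111] = 38.8616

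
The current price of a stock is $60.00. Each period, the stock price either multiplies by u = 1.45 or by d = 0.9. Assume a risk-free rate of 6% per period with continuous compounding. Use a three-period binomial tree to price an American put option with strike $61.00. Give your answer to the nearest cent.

Risk-neutral probability p = (e^0.06 − 0.9)/(1.45 − 0.9) = 0.1618/0.5500 = 0.2942
Terminal stock prices: S_uuu = 182.9, S_uud = 113.5, S_udd = 70.47, S_ddd = 43.74
Terminal payoffs (K − S): max(-121.9, 0) = 0, max(-52.54, 0) = 0, max(-9.47, 0) = 0, max(17.26, 0) = 17.26
Node uu (S = 126.2): continuation = e^(−0.06)·[0.2942·0.0000 + 0.7058·0.0000] = 0.0000; exercise value = 0.0000 ≤ continuation, so V_uu = 0.0000
Node ud (S = 78.3): continuation = e^(−0.06)·[0.2942·0.0000 + 0.7058·0.0000] = 0.0000; exercise value = 0.0000 ≤ continuation, so V_ud = 0.0000
Node dd (S = 48.6): continuation = e^(−0.06)·[0.2942·0.0000 + 0.7058·17.2600] = 11.4719; exercise value = 12.4000 > continuation, so V_dd = 12.4000 (exercise)
Node u (S = 87): continuation = e^(−0.06)·[0.2942·0.0000 + 0.7058·0.0000] = 0.0000; exercise value = 0.0000 ≤ continuation, so V_u = 0.0000
Node d (S = 54): continuation = e^(−0.06)·[0.2942·0.0000 + 0.7058·12.4000] = 8.2417; exercise value = 7.0000 ≤ continuation, so V_d = 8.2417
Node 0 (S = 60): continuation = e^(−0.06)·[0.2942·0.0000 + 0.7058·8.2417] = 5.4779; exercise value = 1.0000 ≤ continuation, so V_0 = 5.4779

$5.48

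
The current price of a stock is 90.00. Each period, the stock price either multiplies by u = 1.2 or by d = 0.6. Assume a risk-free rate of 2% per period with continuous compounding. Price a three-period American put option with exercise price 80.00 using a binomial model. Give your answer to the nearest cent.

11.01

Risk-neutral probability p = (e^0.02 − 0.6)/(1.2 − 0.6) = 0.4202/0.6000 = 0.7003
Terminal stock prices: S_uuu = 155.5, S_uud = 77.76, S_udd = 38.88, S_ddd = 19.44
Terminal payoffs (K − S): max(-75.52, 0) = 0, max(2.24, 0) = 2.24, max(41.12, 0) = 41.12, max(60.56, 0) = 60.56
Node uu (S = 129.6): continuation = e^(−0.02)·[0.7003·0.0000 + 0.2997·2.2400] = 0.6580; exercise value = 0.0000 ≤ continuation, so V_uu = 0.6580
Node ud (S = 64.8): continuation = e^(−0.02)·[0.7003·2.2400 + 0.2997·41.1200] = 13.6159; exercise value = 15.2000 > continuation, so V_ud = 15.2000 (exercise)
Node dd (S = 32.4): continuation = e^(−0.02)·[0.7003·41.1200 + 0.2997·60.5600] = 46.0159; exercise value = 47.6000 > continuation, so V_dd = 47.6000 (exercise)
Node u (S = 108): continuation = e^(−0.02)·[0.7003·0.6580 + 0.2997·15.2000] = 4.9164; exercise value = 0.0000 ≤ continuation, so V_u = 4.9164
Node d (S = 54): continuation = e^(−0.02)·[0.7003·15.2000 + 0.2997·47.6000] = 24.4159; exercise value = 26.0000 > continuation, so V_d = 26.0000 (exercise)
Node 0 (S = 90): continuation = e^(−0.02)·[0.7003·4.9164 + 0.2997·26.0000] = 11.0119; exercise value = 0.0000 ≤ continuation, so V_0 = 11.0119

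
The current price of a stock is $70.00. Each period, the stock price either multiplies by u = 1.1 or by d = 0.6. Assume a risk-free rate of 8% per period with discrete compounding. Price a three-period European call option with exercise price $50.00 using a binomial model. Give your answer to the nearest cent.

Risk-neutral probability p = (1 + 0.08 − 0.6)/(1.1 − 0.6) = 0.4800/0.5000 = 0.9600
Terminal stock prices: S_uuu = 93.17, S_uud = 50.82, S_udd = 27.72, S_ddd = 15.12
Terminal payoffs (S − K): max(43.17, 0) = 43.17, max(0.82, 0) = 0.82, max(-22.28, 0) = 0, max(-34.88, 0) = 0
Node uu (S = 84.7): V_uu = 1/1.08·[0.9600·43.1700 + 0.0400·0.8200] = 38.4037
Node ud (S = 46.2): V_ud = 1/1.08·[0.9600·0.8200 + 0.0400·0.0000] = 0.7289
Node dd (S = 25.2): V_dd = 1/1.08·[0.9600·0.0000 + 0.0400·0.0000] = 0.0000
Node u (S = 77): V_u = 1/1.08·[0.9600·38.4037 + 0.0400·0.7289] = 34.1636
Node d (S = 42): V_d = 1/1.08·[0.9600·0.7289 + 0.0400·0.0000] = 0.6479
Node 0 (S = 70): V_0 = 1/1.08·[0.9600·34.1636 + 0.0400·0.6479] = 30.3917

$30.39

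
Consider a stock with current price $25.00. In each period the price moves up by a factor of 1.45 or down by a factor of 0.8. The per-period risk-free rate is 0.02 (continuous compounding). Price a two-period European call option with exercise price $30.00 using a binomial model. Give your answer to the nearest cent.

$2.49

Risk-neutral probability p = (e^0.02 − 0.8)/(1.45 − 0.8) = 0.2202/0.6500 = 0.3388
Terminal stock prices: S_uu = 52.56, S_ud = 29, S_dd = 16
Terminal payoffs (S − K): max(22.56, 0) = 22.56, max(-1, 0) = 0, max(-14, 0) = 0
Node u (S = 36.25): V_u = e^(−0.02)·[0.3388·22.5625 + 0.6612·0.0000] = 7.4922
Node d (S = 20): V_d = e^(−0.02)·[0.3388·0.0000 + 0.6612·0.0000] = 0.0000
Node 0 (S = 25): V_0 = e^(−0.02)·[0.3388·7.4922 + 0.6612·0.0000] = 2.4879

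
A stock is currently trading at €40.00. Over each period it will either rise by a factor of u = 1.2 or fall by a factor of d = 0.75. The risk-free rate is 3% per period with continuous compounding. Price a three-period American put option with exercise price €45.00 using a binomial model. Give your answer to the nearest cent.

Risk-neutral probability p = (e^0.03 − 0.75)/(1.2 − 0.75) = 0.2805/0.4500 = 0.6232
Terminal stock prices: S_uuu = 69.12, S_uud = 43.2, S_udd = 27, S_ddd = 16.88
Terminal payoffs (K − S): max(-24.12, 0) = 0, max(1.8, 0) = 1.8, max(18, 0) = 18, max(28.12, 0) = 28.12
Node uu (S = 57.6): continuation = e^(−0.03)·[0.6232·0.0000 + 0.3768·1.8000] = 0.6581; exercise value = 0.0000 ≤ continuation, so V_uu = 0.6581
Node ud (S = 36): continuation = e^(−0.03)·[0.6232·1.8000 + 0.3768·18.0000] = 7.6700; exercise value = 9.0000 > continuation, so V_ud = 9.0000 (exercise)
Node dd (S = 22.5): continuation = e^(−0.03)·[0.6232·18.0000 + 0.3768·28.1250] = 21.1700; exercise value = 22.5000 > continuation, so V_dd = 22.5000 (exercise)
Node u (S = 48): continuation = e^(−0.03)·[0.6232·0.6581 + 0.3768·9.0000] = 3.6887; exercise value = 0.0000 ≤ continuation, so V_u = 3.6887
Node d (S = 30): continuation = e^(−0.03)·[0.6232·9.0000 + 0.3768·22.5000] = 13.6700; exercise value = 15.0000 > continuation, so V_d = 15.0000 (exercise)
Node 0 (S = 40): continuation = e^(−0.03)·[0.6232·3.6887 + 0.3768·15.0000] = 7.7155; exercise value = 5.0000 ≤ continuation, so V_0 = 7.7155

€7.72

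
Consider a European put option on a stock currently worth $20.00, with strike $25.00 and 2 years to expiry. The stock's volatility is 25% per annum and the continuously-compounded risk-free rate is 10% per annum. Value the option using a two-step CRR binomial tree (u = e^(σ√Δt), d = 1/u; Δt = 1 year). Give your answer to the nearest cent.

CRR parameters: u = e^(σ√Δt) = e^(0.25·√1) = 1.2840, d = 1/u = 0.7788
Per-period rate: rΔt = 0.1·1 = 0.1, so R = e^0.1 = 1.1052
Risk-neutral probability p = (e^0.1 − 0.7788)/(1.2840 − 0.7788) = 0.3264/0.5052 = 0.6460
Terminal stock prices: S_uu = 32.97, S_ud = 20, S_dd = 12.13
Terminal payoffs (K − S): max(-7.974, 0) = 0, max(5, 0) = 5, max(12.87, 0) = 12.87
Node u (S = 25.68): V_u = e^(−0.1)·[0.6460·0.0000 + 0.3540·5.0000] = 1.6016
Node d (S = 15.58): V_d = e^(−0.1)·[0.6460·5.0000 + 0.3540·12.8694] = 7.0449
Node 0 (S = 20): V_0 = e^(−0.1)·[0.6460·1.6016 + 0.3540·7.0449] = 3.1928

$3.19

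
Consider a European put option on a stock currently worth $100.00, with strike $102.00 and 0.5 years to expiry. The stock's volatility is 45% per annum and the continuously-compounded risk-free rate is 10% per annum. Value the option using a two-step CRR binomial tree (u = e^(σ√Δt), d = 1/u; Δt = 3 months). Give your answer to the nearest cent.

CRR parameters: u = e^(σ√Δt) = e^(0.45·√0.25) = 1.2523, d = 1/u = 0.7985
Per-period rate: rΔt = 0.1·0.25 = 0.025, so R = e^0.025 = 1.0253
Risk-neutral probability p = (e^0.025 − 0.7985)/(1.2523 − 0.7985) = 0.2268/0.4538 = 0.4998
Terminal stock prices: S_uu = 156.8, S_ud = 100, S_dd = 63.76
Terminal payoffs (K − S): max(-54.83, 0) = 0, max(2, 0) = 2, max(38.24, 0) = 38.24
Node u (S = 125.2): V_u = e^(−0.025)·[0.4998·0.0000 + 0.5002·2.0000] = 0.9758
Node d (S = 79.85): V_d = e^(−0.025)·[0.4998·2.0000 + 0.5002·38.2372] = 19.6300
Node 0 (S = 100): V_0 = e^(−0.025)·[0.4998·0.9758 + 0.5002·19.6300] = 10.0527

$10.05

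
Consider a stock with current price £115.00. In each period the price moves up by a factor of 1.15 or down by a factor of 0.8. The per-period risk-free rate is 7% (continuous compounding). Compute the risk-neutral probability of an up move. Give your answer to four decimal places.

Risk-neutral probability p = (e^0.07 − 0.8)/(1.15 − 0.8) = 0.2725/0.3500 = 0.7786

p = 0.7786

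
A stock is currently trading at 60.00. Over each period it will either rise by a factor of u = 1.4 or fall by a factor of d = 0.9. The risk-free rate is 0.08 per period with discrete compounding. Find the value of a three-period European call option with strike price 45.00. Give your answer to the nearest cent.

24.54

Risk-neutral probability p = (1 + 0.08 − 0.9)/(1.4 − 0.9) = 0.1800/0.5000 = 0.3600
Terminal stock prices: S_uuu = 164.6, S_uud = 105.8, S_udd = 68.04, S_ddd = 43.74
Terminal payoffs (S − K): max(119.6, 0) = 119.6, max(60.84, 0) = 60.84, max(23.04, 0) = 23.04, max(-1.26, 0) = 0
Node uu (S = 117.6): V_uu = 1/1.08·[0.3600·119.6400 + 0.6400·60.8400] = 75.9333
Node ud (S = 75.6): V_ud = 1/1.08·[0.3600·60.8400 + 0.6400·23.0400] = 33.9333
Node dd (S = 48.6): V_dd = 1/1.08·[0.3600·23.0400 + 0.6400·0.0000] = 7.6800
Node u (S = 84): V_u = 1/1.08·[0.3600·75.9333 + 0.6400·33.9333] = 45.4198
Node d (S = 54): V_d = 1/1.08·[0.3600·33.9333 + 0.6400·7.6800] = 15.8622
Node 0 (S = 60): V_0 = 1/1.08·[0.3600·45.4198 + 0.6400·15.8622] = 24.5398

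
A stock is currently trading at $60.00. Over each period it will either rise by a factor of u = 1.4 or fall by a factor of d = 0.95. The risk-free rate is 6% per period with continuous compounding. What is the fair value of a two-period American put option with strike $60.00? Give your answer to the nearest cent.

Risk-neutral probability p = (e^0.06 − 0.95)/(1.4 − 0.95) = 0.1118/0.4500 = 0.2485
Terminal stock prices: S_uu = 117.6, S_ud = 79.8, S_dd = 54.15
Terminal payoffs (K − S): max(-57.6, 0) = 0, max(-19.8, 0) = 0, max(5.85, 0) = 5.85
Node u (S = 84): continuation = e^(−0.06)·[0.2485·0.0000 + 0.7515·0.0000] = 0.0000; exercise value = 0.0000 ≤ continuation, so V_u = 0.0000
Node d (S = 57): continuation = e^(−0.06)·[0.2485·0.0000 + 0.7515·5.8500] = 4.1401; exercise value = 3.0000 ≤ continuation, so V_d = 4.1401
Node 0 (S = 60): continuation = e^(−0.06)·[0.2485·0.0000 + 0.7515·4.1401] = 2.9300; exercise value = 0.0000 ≤ continuation, so V_0 = 2.9300

$2.93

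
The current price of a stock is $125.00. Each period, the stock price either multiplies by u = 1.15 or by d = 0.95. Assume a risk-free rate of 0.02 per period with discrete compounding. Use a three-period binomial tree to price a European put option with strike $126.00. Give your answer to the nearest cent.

$4.87

Risk-neutral probability p = (1 + 0.02 − 0.95)/(1.15 − 0.95) = 0.0700/0.2000 = 0.3500
Terminal stock prices: S_uuu = 190.1, S_uud = 157, S_udd = 129.7, S_ddd = 107.2
Terminal payoffs (K − S): max(-64.11, 0) = 0, max(-31.05, 0) = 0, max(-3.734, 0) = 0, max(18.83, 0) = 18.83
Node uu (S = 165.3): V_uu = 1/1.02·[0.3500·0.0000 + 0.6500·0.0000] = 0.0000
Node ud (S = 136.6): V_ud = 1/1.02·[0.3500·0.0000 + 0.6500·0.0000] = 0.0000
Node dd (S = 112.8): V_dd = 1/1.02·[0.3500·0.0000 + 0.6500·18.8281] = 11.9983
Node u (S = 143.8): V_u = 1/1.02·[0.3500·0.0000 + 0.6500·0.0000] = 0.0000
Node d (S = 118.8): V_d = 1/1.02·[0.3500·0.0000 + 0.6500·11.9983] = 7.6460
Node 0 (S = 125): V_0 = 1/1.02·[0.3500·0.0000 + 0.6500·7.6460] = 4.8724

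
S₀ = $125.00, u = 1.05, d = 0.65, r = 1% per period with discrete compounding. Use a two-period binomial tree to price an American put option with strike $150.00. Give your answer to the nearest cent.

Risk-neutral probability p = (1 + 0.01 − 0.65)/(1.05 − 0.65) = 0.3600/0.4000 = 0.9000
Terminal stock prices: S_uu = 137.8, S_ud = 85.31, S_dd = 52.81
Terminal payoffs (K − S): max(12.19, 0) = 12.19, max(64.69, 0) = 64.69, max(97.19, 0) = 97.19
Node u (S = 131.2): continuation = 1/1.01·[0.9000·12.1875 + 0.1000·64.6875] = 17.2649; exercise value = 18.7500 > continuation, so V_u = 18.7500 (exercise)
Node d (S = 81.25): continuation = 1/1.01·[0.9000·64.6875 + 0.1000·97.1875] = 67.2649; exercise value = 68.7500 > continuation, so V_d = 68.7500 (exercise)
Node 0 (S = 125): continuation = 1/1.01·[0.9000·18.7500 + 0.1000·68.7500] = 23.5149; exercise value = 25.0000 > continuation, so V_0 = 25.0000 (exercise)

$25.00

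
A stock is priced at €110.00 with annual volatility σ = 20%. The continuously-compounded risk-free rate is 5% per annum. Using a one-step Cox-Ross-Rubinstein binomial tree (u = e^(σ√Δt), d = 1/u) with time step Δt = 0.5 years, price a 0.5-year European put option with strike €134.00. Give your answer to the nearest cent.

CRR parameters: u = e^(σ√Δt) = e^(0.2·√0.5) = 1.1519, d = 1/u = 0.8681
Per-period rate: rΔt = 0.05·0.5 = 0.025, so R = e^0.025 = 1.0253
Risk-neutral probability p = (e^0.025 − 0.8681)/(1.1519 − 0.8681) = 0.1572/0.2838 = 0.5539
Terminal stock prices: S_u = 126.7, S_d = 95.49
Terminal payoffs (K − S): max(7.29, 0) = 7.29, max(38.51, 0) = 38.51
Node 0 (S = 110): V_0 = e^(−0.025)·[0.5539·7.2899 + 0.4461·38.5064] = 20.6915

€20.69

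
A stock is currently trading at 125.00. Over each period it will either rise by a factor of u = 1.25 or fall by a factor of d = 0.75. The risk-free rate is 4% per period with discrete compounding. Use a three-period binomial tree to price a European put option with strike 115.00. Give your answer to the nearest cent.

11.50

Risk-neutral probability p = (1 + 0.04 − 0.75)/(1.25 − 0.75) = 0.2900/0.5000 = 0.5800
Terminal stock prices: S_uuu = 244.1, S_uud = 146.5, S_udd = 87.89, S_ddd = 52.73
Terminal payoffs (K − S): max(-129.1, 0) = 0, max(-31.48, 0) = 0, max(27.11, 0) = 27.11, max(62.27, 0) = 62.27
Node uu (S = 195.3): V_uu = 1/1.04·[0.5800·0.0000 + 0.4200·0.0000] = 0.0000
Node ud (S = 117.2): V_ud = 1/1.04·[0.5800·0.0000 + 0.4200·27.1094] = 10.9480
Node dd (S = 70.31): V_dd = 1/1.04·[0.5800·27.1094 + 0.4200·62.2656] = 40.2644
Node u (S = 156.2): V_u = 1/1.04·[0.5800·0.0000 + 0.4200·10.9480] = 4.4213
Node d (S = 93.75): V_d = 1/1.04·[0.5800·10.9480 + 0.4200·40.2644] = 22.3663
Node 0 (S = 125): V_0 = 1/1.04·[0.5800·4.4213 + 0.4200·22.3663] = 11.4983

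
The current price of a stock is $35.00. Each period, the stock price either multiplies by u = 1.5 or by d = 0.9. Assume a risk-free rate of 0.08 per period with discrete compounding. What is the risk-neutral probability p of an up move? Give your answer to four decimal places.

Risk-neutral probability p = (1 + 0.08 − 0.9)/(1.5 − 0.9) = 0.1800/0.6000 = 0.3000

p = 0.3000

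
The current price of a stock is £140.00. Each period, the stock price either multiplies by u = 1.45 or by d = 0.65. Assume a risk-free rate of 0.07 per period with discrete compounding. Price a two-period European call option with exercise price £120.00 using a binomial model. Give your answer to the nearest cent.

Risk-neutral probability p = (1 + 0.07 − 0.65)/(1.45 − 0.65) = 0.4200/0.8000 = 0.5250
Terminal stock prices: S_uu = 294.4, S_ud = 132, S_dd = 59.15
Terminal payoffs (S − K): max(174.4, 0) = 174.4, max(11.95, 0) = 11.95, max(-60.85, 0) = 0
Node u (S = 203): V_u = 1/1.07·[0.5250·174.3500 + 0.4750·11.9500] = 90.8505
Node d (S = 91): V_d = 1/1.07·[0.5250·11.9500 + 0.4750·0.0000] = 5.8633
Node 0 (S = 140): V_0 = 1/1.07·[0.5250·90.8505 + 0.4750·5.8633] = 47.1790

£47.18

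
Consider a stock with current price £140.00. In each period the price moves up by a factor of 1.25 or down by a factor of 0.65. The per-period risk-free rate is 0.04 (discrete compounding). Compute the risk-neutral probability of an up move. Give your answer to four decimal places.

p = 0.6500

Risk-neutral probability p = (1 + 0.04 − 0.65)/(1.25 − 0.65) = 0.3900/0.6000 = 0.6500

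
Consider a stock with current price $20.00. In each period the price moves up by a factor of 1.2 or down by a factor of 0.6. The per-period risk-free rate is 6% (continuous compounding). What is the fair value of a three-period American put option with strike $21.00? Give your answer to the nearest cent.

$3.41

Risk-neutral probability p = (e^0.06 − 0.6)/(1.2 − 0.6) = 0.4618/0.6000 = 0.7697
Terminal stock prices: S_uuu = 34.56, S_uud = 17.28, S_udd = 8.64, S_ddd = 4.32
Terminal payoffs (K − S): max(-13.56, 0) = 0, max(3.72, 0) = 3.72, max(12.36, 0) = 12.36, max(16.68, 0) = 16.68
Node uu (S = 28.8): continuation = e^(−0.06)·[0.7697·0.0000 + 0.2303·3.7200] = 0.8067; exercise value = 0.0000 ≤ continuation, so V_uu = 0.8067
Node ud (S = 14.4): continuation = e^(−0.06)·[0.7697·3.7200 + 0.2303·12.3600] = 5.3771; exercise value = 6.6000 > continuation, so V_ud = 6.6000 (exercise)
Node dd (S = 7.2): continuation = e^(−0.06)·[0.7697·12.3600 + 0.2303·16.6800] = 12.5771; exercise value = 13.8000 > continuation, so V_dd = 13.8000 (exercise)
Node u (S = 24): continuation = e^(−0.06)·[0.7697·0.8067 + 0.2303·6.6000] = 2.0161; exercise value = 0.0000 ≤ continuation, so V_u = 2.0161
Node d (S = 12): continuation = e^(−0.06)·[0.7697·6.6000 + 0.2303·13.8000] = 7.7771; exercise value = 9.0000 > continuation, so V_d = 9.0000 (exercise)
Node 0 (S = 20): continuation = e^(−0.06)·[0.7697·2.0161 + 0.2303·9.0000] = 3.4132; exercise value = 1.0000 ≤ continuation, so V_0 = 3.4132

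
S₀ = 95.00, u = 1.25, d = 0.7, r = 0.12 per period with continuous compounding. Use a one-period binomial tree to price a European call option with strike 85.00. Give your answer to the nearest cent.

Risk-neutral probability p = (e^0.12 − 0.7)/(1.25 − 0.7) = 0.4275/0.5500 = 0.7773
Terminal stock prices: S_u = 118.8, S_d = 66.5
Terminal payoffs (S − K): max(33.75, 0) = 33.75, max(-18.5, 0) = 0
Node 0 (S = 95): V_0 = e^(−0.12)·[0.7773·33.7500 + 0.2227·0.0000] = 23.2664

23.27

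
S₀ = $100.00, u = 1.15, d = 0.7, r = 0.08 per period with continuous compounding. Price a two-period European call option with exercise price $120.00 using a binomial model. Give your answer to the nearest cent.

Risk-neutral probability p = (e^0.08 − 0.7)/(1.15 − 0.7) = 0.3833/0.4500 = 0.8517
Terminal stock prices: S_uu = 132.2, S_ud = 80.5, S_dd = 49
Terminal payoffs (S − K): max(12.25, 0) = 12.25, max(-39.5, 0) = 0, max(-71, 0) = 0
Node u (S = 115): V_u = e^(−0.08)·[0.8517·12.2500 + 0.1483·0.0000] = 9.6317
Node d (S = 70): V_d = e^(−0.08)·[0.8517·0.0000 + 0.1483·0.0000] = 0.0000
Node 0 (S = 100): V_0 = e^(−0.08)·[0.8517·9.6317 + 0.1483·0.0000] = 7.5731

$7.57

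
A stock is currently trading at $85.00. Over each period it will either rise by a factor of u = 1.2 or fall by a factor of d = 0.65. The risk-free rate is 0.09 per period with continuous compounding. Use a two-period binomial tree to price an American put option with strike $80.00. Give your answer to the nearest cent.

Risk-neutral probability p = (e^0.09 − 0.65)/(1.2 − 0.65) = 0.4442/0.5500 = 0.8076
Terminal stock prices: S_uu = 122.4, S_ud = 66.3, S_dd = 35.91
Terminal payoffs (K − S): max(-42.4, 0) = 0, max(13.7, 0) = 13.7, max(44.09, 0) = 44.09
Node u (S = 102): continuation = e^(−0.09)·[0.8076·0.0000 + 0.1924·13.7000] = 2.4091; exercise value = 0.0000 ≤ continuation, so V_u = 2.4091
Node d (S = 55.25): continuation = e^(−0.09)·[0.8076·13.7000 + 0.1924·44.0875] = 17.8645; exercise value = 24.7500 > continuation, so V_d = 24.7500 (exercise)
Node 0 (S = 85): continuation = e^(−0.09)·[0.8076·2.4091 + 0.1924·24.7500] = 6.1304; exercise value = 0.0000 ≤ continuation, so V_0 = 6.1304

$6.13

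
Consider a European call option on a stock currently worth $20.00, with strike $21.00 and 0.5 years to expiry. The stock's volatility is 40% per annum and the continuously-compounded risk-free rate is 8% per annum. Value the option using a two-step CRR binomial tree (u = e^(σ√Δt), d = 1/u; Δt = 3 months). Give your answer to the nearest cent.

$2.13

CRR parameters: u = e^(σ√Δt) = e^(0.4·√0.25) = 1.2214, d = 1/u = 0.8187
Per-period rate: rΔt = 0.08·0.25 = 0.02, so R = e^0.02 = 1.0202
Risk-neutral probability p = (e^0.02 − 0.8187)/(1.2214 − 0.8187) = 0.2015/0.4027 = 0.5003
Terminal stock prices: S_uu = 29.84, S_ud = 20, S_dd = 13.41
Terminal payoffs (S − K): max(8.836, 0) = 8.836, max(-1, 0) = 0, max(-7.594, 0) = 0
Node u (S = 24.43): V_u = e^(−0.02)·[0.5003·8.8365 + 0.4997·0.0000] = 4.3337
Node d (S = 16.37): V_d = e^(−0.02)·[0.5003·0.0000 + 0.4997·0.0000] = 0.0000
Node 0 (S = 20): V_0 = e^(−0.02)·[0.5003·4.3337 + 0.4997·0.0000] = 2.1253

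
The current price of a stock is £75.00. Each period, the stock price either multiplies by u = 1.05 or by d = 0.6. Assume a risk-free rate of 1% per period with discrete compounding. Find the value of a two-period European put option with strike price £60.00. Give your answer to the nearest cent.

£2.28

Risk-neutral probability p = (1 + 0.01 − 0.6)/(1.05 − 0.6) = 0.4100/0.4500 = 0.9111
Terminal stock prices: S_uu = 82.69, S_ud = 47.25, S_dd = 27
Terminal payoffs (K − S): max(-22.69, 0) = 0, max(12.75, 0) = 12.75, max(33, 0) = 33
Node u (S = 78.75): V_u = 1/1.01·[0.9111·0.0000 + 0.0889·12.7500] = 1.1221
Node d (S = 45): V_d = 1/1.01·[0.9111·12.7500 + 0.0889·33.0000] = 14.4059
Node 0 (S = 75): V_0 = 1/1.01·[0.9111·1.1221 + 0.0889·14.4059] = 2.2801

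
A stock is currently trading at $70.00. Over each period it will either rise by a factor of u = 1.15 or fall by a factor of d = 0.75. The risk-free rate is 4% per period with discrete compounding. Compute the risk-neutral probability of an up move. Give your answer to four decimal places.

Risk-neutral probability p = (1 + 0.04 − 0.75)/(1.15 − 0.75) = 0.2900/0.4000 = 0.7250

p = 0.7250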